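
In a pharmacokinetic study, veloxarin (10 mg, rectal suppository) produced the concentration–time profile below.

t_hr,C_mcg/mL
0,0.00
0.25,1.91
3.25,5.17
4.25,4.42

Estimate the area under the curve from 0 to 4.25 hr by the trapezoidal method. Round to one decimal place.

AUC = 15.7 mcg/mL·hr

Trapezoidal AUC_0→4.25:
  [0→0.25]: (0.00+1.91)/2 × 0.25 = 0.23875
  [0.25→3.25]: (1.91+5.17)/2 × 3 = 10.62
  [3.25→4.25]: (5.17+4.42)/2 × 1 = 4.795
  Sum = 15.65375 mcg/mL·hr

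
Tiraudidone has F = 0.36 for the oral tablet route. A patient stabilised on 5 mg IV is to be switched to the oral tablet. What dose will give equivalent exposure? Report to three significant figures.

D_oral = 13.9 mg

For equal systemic exposure: F × D_ev = D_iv
D_ev = D_iv / F = 5 / 0.36 = 13.8889 mg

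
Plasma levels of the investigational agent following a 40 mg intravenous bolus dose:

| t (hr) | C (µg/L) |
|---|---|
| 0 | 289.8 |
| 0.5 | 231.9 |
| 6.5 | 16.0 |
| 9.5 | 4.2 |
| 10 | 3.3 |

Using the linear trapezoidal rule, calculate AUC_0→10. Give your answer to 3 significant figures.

Trapezoidal AUC_0→10:
  [0→0.5]: (289.8+231.9)/2 × 0.5 = 130.425
  [0.5→6.5]: (231.9+16.0)/2 × 6 = 743.7
  [6.5→9.5]: (16.0+4.2)/2 × 3 = 30.3
  [9.5→10]: (4.2+3.3)/2 × 0.5 = 1.875
  Sum = 906.3 µg/L·hr

AUC = 906 µg/L·hr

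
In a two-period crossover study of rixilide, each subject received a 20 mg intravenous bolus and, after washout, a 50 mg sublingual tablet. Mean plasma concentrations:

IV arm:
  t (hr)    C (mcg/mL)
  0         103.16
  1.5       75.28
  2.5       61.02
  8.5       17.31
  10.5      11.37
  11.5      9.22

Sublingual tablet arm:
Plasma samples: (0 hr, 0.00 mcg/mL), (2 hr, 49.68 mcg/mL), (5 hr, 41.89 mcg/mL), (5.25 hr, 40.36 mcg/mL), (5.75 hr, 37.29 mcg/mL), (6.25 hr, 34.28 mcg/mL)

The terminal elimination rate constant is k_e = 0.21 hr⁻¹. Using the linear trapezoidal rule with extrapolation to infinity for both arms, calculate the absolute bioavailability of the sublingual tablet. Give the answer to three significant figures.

F = 0.306

Trapezoidal AUC_0→11.5 (IV):
  [0→1.5]: (103.16+75.28)/2 × 1.5 = 133.83
  [1.5→2.5]: (75.28+61.02)/2 × 1 = 68.15
  [2.5→8.5]: (61.02+17.31)/2 × 6 = 234.99
  [8.5→10.5]: (17.31+11.37)/2 × 2 = 28.68
  [10.5→11.5]: (11.37+9.22)/2 × 1 = 10.295
  Sum = 475.945 mcg/mL·hr
IV tail: 9.22/0.21 = 43.905; AUC_iv,0→∞ = 475.945 + 43.905 = 519.85 mcg/mL·hr
Trapezoidal AUC_0→6.25 (sublingual tablet):
  [0→2]: (0.00+49.68)/2 × 2 = 49.68
  [2→5]: (49.68+41.89)/2 × 3 = 137.355
  [5→5.25]: (41.89+40.36)/2 × 0.25 = 10.28125
  [5.25→5.75]: (40.36+37.29)/2 × 0.5 = 19.4125
  [5.75→6.25]: (37.29+34.28)/2 × 0.5 = 17.8925
  Sum = 234.62125 mcg/mL·hr
sublingual tablet tail: 34.28/0.21 = 163.238; AUC_ev,0→∞ = 234.62125 + 163.238 = 397.85925 mcg/mL·hr
F = (AUC_ev/D_ev)/(AUC_iv/D_iv) = (397.85925/50)/(519.85/20) = 7.957185/25.9925 = 0.3061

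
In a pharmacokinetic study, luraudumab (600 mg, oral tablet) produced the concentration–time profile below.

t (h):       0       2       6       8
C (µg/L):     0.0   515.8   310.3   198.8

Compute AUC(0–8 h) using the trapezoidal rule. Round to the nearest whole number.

Trapezoidal AUC_0→8:
  [0→2]: (0.0+515.8)/2 × 2 = 515.8
  [2→6]: (515.8+310.3)/2 × 4 = 1652.2
  [6→8]: (310.3+198.8)/2 × 2 = 509.1
  Sum = 2677.1 µg/L·h

AUC = 2677 µg/L·h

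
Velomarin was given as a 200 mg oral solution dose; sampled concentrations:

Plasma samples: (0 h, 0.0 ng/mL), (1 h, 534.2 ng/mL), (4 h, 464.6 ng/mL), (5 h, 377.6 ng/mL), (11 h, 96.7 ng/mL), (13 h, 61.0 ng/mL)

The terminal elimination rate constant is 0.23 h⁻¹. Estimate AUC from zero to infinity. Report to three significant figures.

AUC = 4030 ng/mL·h

Trapezoidal AUC_0→13:
  [0→1]: (0.0+534.2)/2 × 1 = 267.1
  [1→4]: (534.2+464.6)/2 × 3 = 1498.2
  [4→5]: (464.6+377.6)/2 × 1 = 421.1
  [5→11]: (377.6+96.7)/2 × 6 = 1422.9
  [11→13]: (96.7+61.0)/2 × 2 = 157.7
  Sum = 3767.0 ng/mL·h
Extrapolated tail: C_last / k_e = 61.0 / 0.23 = 265.217
AUC_0→∞ = 3767.0 + 265.217 = 4032.217 ng/mL·h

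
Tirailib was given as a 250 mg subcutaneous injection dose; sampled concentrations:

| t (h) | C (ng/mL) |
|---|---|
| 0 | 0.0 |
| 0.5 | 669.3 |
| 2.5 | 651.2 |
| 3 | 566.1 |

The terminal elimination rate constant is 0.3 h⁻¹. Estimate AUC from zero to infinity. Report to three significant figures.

AUC = 3680 ng/mL·h

Trapezoidal AUC_0→3:
  [0→0.5]: (0.0+669.3)/2 × 0.5 = 167.325
  [0.5→2.5]: (669.3+651.2)/2 × 2 = 1320.5
  [2.5→3]: (651.2+566.1)/2 × 0.5 = 304.325
  Sum = 1792.15 ng/mL·h
Extrapolated tail: C_last / k_e = 566.1 / 0.3 = 1887.000
AUC_0→∞ = 1792.15 + 1887.000 = 3679.15 ng/mL·h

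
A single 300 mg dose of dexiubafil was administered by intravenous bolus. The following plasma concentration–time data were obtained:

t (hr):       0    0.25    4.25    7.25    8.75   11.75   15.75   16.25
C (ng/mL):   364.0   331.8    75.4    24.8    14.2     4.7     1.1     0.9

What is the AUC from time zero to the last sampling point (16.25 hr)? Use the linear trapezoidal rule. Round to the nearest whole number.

AUC = 1121 ng/mL·hr

Trapezoidal AUC_0→16.25:
  [0→0.25]: (364.0+331.8)/2 × 0.25 = 86.975
  [0.25→4.25]: (331.8+75.4)/2 × 4 = 814.4
  [4.25→7.25]: (75.4+24.8)/2 × 3 = 150.3
  [7.25→8.75]: (24.8+14.2)/2 × 1.5 = 29.25
  [8.75→11.75]: (14.2+4.7)/2 × 3 = 28.35
  [11.75→15.75]: (4.7+1.1)/2 × 4 = 11.6
  [15.75→16.25]: (1.1+0.9)/2 × 0.5 = 0.5
  Sum = 1121.375 ng/mL·hr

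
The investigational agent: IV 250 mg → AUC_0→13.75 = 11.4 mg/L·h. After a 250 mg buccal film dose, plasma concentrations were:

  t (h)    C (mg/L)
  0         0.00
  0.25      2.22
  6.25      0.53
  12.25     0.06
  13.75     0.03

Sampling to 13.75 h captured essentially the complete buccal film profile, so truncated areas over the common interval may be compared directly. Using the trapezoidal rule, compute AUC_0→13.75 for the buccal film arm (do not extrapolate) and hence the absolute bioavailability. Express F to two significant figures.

Trapezoidal AUC_0→13.75 (buccal film):
  [0→0.25]: (0.00+2.22)/2 × 0.25 = 0.2775
  [0.25→6.25]: (2.22+0.53)/2 × 6 = 8.25
  [6.25→12.25]: (0.53+0.06)/2 × 6 = 1.77
  [12.25→13.75]: (0.06+0.03)/2 × 1.5 = 0.0675
  Sum = 10.365 mg/L·h
F = (AUC_ev/D_ev)/(AUC_iv/D_iv) = (10.365/250)/(11.4/250) = 0.04146/0.0456 = 0.9092

F = 0.91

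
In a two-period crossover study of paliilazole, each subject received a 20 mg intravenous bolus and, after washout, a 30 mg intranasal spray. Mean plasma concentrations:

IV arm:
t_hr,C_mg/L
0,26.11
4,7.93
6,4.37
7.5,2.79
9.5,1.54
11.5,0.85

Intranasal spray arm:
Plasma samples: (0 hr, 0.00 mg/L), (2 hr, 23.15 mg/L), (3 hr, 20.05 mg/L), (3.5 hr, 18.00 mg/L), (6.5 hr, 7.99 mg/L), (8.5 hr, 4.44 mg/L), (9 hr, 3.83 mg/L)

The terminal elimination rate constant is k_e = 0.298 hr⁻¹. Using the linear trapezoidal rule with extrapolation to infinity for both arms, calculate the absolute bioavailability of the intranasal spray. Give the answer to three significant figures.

F = 0.843

Trapezoidal AUC_0→11.5 (IV):
  [0→4]: (26.11+7.93)/2 × 4 = 68.08
  [4→6]: (7.93+4.37)/2 × 2 = 12.3
  [6→7.5]: (4.37+2.79)/2 × 1.5 = 5.37
  [7.5→9.5]: (2.79+1.54)/2 × 2 = 4.33
  [9.5→11.5]: (1.54+0.85)/2 × 2 = 2.39
  Sum = 92.47 mg/L·hr
IV tail: 0.85/0.298 = 2.852; AUC_iv,0→∞ = 92.47 + 2.852 = 95.322 mg/L·hr
Trapezoidal AUC_0→9 (intranasal spray):
  [0→2]: (0.00+23.15)/2 × 2 = 23.15
  [2→3]: (23.15+20.05)/2 × 1 = 21.6
  [3→3.5]: (20.05+18.00)/2 × 0.5 = 9.5125
  [3.5→6.5]: (18.00+7.99)/2 × 3 = 38.985
  [6.5→8.5]: (7.99+4.44)/2 × 2 = 12.43
  [8.5→9]: (4.44+3.83)/2 × 0.5 = 2.0675
  Sum = 107.745 mg/L·hr
intranasal spray tail: 3.83/0.298 = 12.852; AUC_ev,0→∞ = 107.745 + 12.852 = 120.597 mg/L·hr
F = (AUC_ev/D_ev)/(AUC_iv/D_iv) = (120.597/30)/(95.322/20) = 4.0199/4.7661 = 0.8434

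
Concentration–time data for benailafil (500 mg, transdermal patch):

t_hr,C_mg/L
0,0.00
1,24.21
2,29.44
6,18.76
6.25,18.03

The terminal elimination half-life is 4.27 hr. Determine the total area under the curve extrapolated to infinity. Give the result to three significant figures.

Trapezoidal AUC_0→6.25:
  [0→1]: (0.00+24.21)/2 × 1 = 12.105
  [1→2]: (24.21+29.44)/2 × 1 = 26.825
  [2→6]: (29.44+18.76)/2 × 4 = 96.4
  [6→6.25]: (18.76+18.03)/2 × 0.25 = 4.59875
  Sum = 139.92875 mg/L·hr
k_e = ln2 / t½ = 0.693147 / 4.27 = 0.1623 hr^-1
Extrapolated tail: C_last / k_e = 18.03 / 0.1623 = 111.091
AUC_0→∞ = 139.92875 + 111.091 = 251.01975 mg/L·hr

AUC = 251 mg/L·hr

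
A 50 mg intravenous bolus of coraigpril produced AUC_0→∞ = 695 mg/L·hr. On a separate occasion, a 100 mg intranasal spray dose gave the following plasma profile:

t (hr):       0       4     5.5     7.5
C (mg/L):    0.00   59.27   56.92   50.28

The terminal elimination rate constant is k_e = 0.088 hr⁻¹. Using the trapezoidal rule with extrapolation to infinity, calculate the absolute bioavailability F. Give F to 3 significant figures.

F = 0.636

Trapezoidal AUC_0→7.5 (intranasal spray):
  [0→4]: (0.00+59.27)/2 × 4 = 118.54
  [4→5.5]: (59.27+56.92)/2 × 1.5 = 87.1425
  [5.5→7.5]: (56.92+50.28)/2 × 2 = 107.2
  Sum = 312.8825 mg/L·hr
Tail: C_last/k_e = 50.28/0.088 = 571.364
AUC_0→∞ (intranasal spray) = 312.8825 + 571.364 = 884.2465 mg/L·hr
F = (AUC_ev/D_ev)/(AUC_iv/D_iv) = (884.2465/100)/(695/50) = 8.842465/13.9 = 0.6361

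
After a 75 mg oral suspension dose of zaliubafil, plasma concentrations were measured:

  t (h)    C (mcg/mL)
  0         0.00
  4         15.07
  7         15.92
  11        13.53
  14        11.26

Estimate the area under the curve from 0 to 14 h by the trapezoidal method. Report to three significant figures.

AUC = 173 mcg/mL·h

Trapezoidal AUC_0→14:
  [0→4]: (0.00+15.07)/2 × 4 = 30.14
  [4→7]: (15.07+15.92)/2 × 3 = 46.485
  [7→11]: (15.92+13.53)/2 × 4 = 58.9
  [11→14]: (13.53+11.26)/2 × 3 = 37.185
  Sum = 172.71 mcg/mL·h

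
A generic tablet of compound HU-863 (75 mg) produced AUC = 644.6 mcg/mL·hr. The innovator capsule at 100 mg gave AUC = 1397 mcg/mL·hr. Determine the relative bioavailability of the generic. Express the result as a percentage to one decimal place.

F_rel = (AUC_test/D_test) / (AUC_ref/D_ref)
      = (644.6/75) / (1397/100)
      = 8.59467 / 13.97 = 0.6152 = 61.52%

F_rel = 61.5%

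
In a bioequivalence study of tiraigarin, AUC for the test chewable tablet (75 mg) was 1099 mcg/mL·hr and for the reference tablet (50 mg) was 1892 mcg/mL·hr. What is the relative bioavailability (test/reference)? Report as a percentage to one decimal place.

F_rel = (AUC_test/D_test) / (AUC_ref/D_ref)
      = (1099/75) / (1892/50)
      = 14.6533 / 37.84 = 0.3872 = 38.72%

F_rel = 38.7%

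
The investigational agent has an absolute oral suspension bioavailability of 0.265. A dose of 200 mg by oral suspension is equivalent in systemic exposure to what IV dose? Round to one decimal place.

D_iv = 53.0 mg

Systemic exposure from an extravascular dose = F × D_ev, so the equivalent IV dose is F × D_ev.
D_iv = F × D_ev = 0.265 × 200 = 53 mg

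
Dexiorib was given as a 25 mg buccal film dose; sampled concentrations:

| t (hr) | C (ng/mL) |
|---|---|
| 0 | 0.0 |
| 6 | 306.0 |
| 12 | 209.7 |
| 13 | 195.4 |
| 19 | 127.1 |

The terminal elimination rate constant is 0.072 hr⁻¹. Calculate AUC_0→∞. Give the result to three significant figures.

AUC = 5400 ng/mL·hr

Trapezoidal AUC_0→19:
  [0→6]: (0.0+306.0)/2 × 6 = 918.0
  [6→12]: (306.0+209.7)/2 × 6 = 1547.1
  [12→13]: (209.7+195.4)/2 × 1 = 202.55
  [13→19]: (195.4+127.1)/2 × 6 = 967.5
  Sum = 3635.15 ng/mL·hr
Extrapolated tail: C_last / k_e = 127.1 / 0.072 = 1765.278
AUC_0→∞ = 3635.15 + 1765.278 = 5400.428 ng/mL·hr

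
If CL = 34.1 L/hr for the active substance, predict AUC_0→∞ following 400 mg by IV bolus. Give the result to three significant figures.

AUC_0→∞ = Dose_iv / CL
        = 400 / 34.1 = 11.7302 mg/L·hr

AUC = 11.7 mg/L·hr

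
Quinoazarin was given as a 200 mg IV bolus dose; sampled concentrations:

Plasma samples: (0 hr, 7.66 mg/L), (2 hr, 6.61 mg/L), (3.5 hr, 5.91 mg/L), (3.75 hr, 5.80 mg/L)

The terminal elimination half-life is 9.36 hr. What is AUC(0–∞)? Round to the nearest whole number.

Trapezoidal AUC_0→3.75:
  [0→2]: (7.66+6.61)/2 × 2 = 14.27
  [2→3.5]: (6.61+5.91)/2 × 1.5 = 9.39
  [3.5→3.75]: (5.91+5.80)/2 × 0.25 = 1.46375
  Sum = 25.12375 mg/L·hr
k_e = ln2 / t½ = 0.693147 / 9.36 = 0.0741 hr^-1
Extrapolated tail: C_last / k_e = 5.80 / 0.0741 = 78.273
AUC_0→∞ = 25.12375 + 78.273 = 103.39675 mg/L·hr

AUC = 103 mg/L·hr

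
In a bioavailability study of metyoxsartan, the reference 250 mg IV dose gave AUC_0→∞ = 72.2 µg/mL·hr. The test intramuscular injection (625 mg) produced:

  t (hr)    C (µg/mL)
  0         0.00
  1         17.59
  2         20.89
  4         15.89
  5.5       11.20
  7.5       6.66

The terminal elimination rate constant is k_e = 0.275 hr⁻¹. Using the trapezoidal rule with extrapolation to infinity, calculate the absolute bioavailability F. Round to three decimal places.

F = 0.705

Trapezoidal AUC_0→7.5 (intramuscular injection):
  [0→1]: (0.00+17.59)/2 × 1 = 8.795
  [1→2]: (17.59+20.89)/2 × 1 = 19.24
  [2→4]: (20.89+15.89)/2 × 2 = 36.78
  [4→5.5]: (15.89+11.20)/2 × 1.5 = 20.3175
  [5.5→7.5]: (11.20+6.66)/2 × 2 = 17.86
  Sum = 102.9925 µg/mL·hr
Tail: C_last/k_e = 6.66/0.275 = 24.218
AUC_0→∞ (intramuscular injection) = 102.9925 + 24.218 = 127.2105 µg/mL·hr
F = (AUC_ev/D_ev)/(AUC_iv/D_iv) = (127.2105/625)/(72.2/250) = 0.2035368/0.2888 = 0.7048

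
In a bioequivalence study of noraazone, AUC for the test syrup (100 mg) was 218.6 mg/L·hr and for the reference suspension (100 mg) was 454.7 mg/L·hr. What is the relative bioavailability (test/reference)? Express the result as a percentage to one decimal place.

F_rel = 48.1%

F_rel = (AUC_test/D_test) / (AUC_ref/D_ref)
      = (218.6/100) / (454.7/100)
      = 2.186 / 4.547 = 0.4808 = 48.08%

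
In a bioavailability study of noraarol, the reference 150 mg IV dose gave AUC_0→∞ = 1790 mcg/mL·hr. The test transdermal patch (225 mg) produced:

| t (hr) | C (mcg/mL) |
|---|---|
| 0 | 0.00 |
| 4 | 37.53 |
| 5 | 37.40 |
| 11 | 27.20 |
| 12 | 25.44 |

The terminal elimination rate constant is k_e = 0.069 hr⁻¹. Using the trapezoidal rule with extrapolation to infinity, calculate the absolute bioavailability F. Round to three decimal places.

F = 0.261

Trapezoidal AUC_0→12 (transdermal patch):
  [0→4]: (0.00+37.53)/2 × 4 = 75.06
  [4→5]: (37.53+37.40)/2 × 1 = 37.465
  [5→11]: (37.40+27.20)/2 × 6 = 193.8
  [11→12]: (27.20+25.44)/2 × 1 = 26.32
  Sum = 332.645 mcg/mL·hr
Tail: C_last/k_e = 25.44/0.069 = 368.696
AUC_0→∞ (transdermal patch) = 332.645 + 368.696 = 701.341 mcg/mL·hr
F = (AUC_ev/D_ev)/(AUC_iv/D_iv) = (701.341/225)/(1790/150) = 3.11707/11.9333 = 0.2612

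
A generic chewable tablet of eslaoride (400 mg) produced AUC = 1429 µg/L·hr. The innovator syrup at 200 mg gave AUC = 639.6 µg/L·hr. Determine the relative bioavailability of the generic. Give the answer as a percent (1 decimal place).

F_rel = (AUC_test/D_test) / (AUC_ref/D_ref)
      = (1429/400) / (639.6/200)
      = 3.5725 / 3.198 = 1.1171 = 111.71%

F_rel = 111.7%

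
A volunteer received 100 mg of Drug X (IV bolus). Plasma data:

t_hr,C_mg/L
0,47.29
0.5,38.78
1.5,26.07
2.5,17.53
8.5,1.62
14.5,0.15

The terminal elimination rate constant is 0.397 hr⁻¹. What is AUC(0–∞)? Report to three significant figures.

AUC = 139 mg/L·hr

Trapezoidal AUC_0→14.5:
  [0→0.5]: (47.29+38.78)/2 × 0.5 = 21.5175
  [0.5→1.5]: (38.78+26.07)/2 × 1 = 32.425
  [1.5→2.5]: (26.07+17.53)/2 × 1 = 21.8
  [2.5→8.5]: (17.53+1.62)/2 × 6 = 57.45
  [8.5→14.5]: (1.62+0.15)/2 × 6 = 5.31
  Sum = 138.5025 mg/L·hr
Extrapolated tail: C_last / k_e = 0.15 / 0.397 = 0.378
AUC_0→∞ = 138.5025 + 0.378 = 138.8805 mg/L·hr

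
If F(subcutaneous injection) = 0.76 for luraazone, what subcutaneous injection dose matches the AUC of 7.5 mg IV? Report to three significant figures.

For equal systemic exposure: F × D_ev = D_iv
D_ev = D_iv / F = 7.5 / 0.76 = 9.86842 mg

D_subcutaneous = 9.87 mg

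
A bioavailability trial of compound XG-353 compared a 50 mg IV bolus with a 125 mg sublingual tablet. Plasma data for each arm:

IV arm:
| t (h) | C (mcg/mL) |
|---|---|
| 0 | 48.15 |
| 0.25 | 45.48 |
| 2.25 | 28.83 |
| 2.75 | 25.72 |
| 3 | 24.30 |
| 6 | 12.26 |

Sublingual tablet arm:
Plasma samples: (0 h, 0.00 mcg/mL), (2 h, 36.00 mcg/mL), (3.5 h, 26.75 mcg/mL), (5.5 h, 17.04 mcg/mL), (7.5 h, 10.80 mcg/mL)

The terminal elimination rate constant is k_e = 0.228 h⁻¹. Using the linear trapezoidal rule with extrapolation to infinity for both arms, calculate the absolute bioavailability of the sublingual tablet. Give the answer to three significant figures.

Trapezoidal AUC_0→6 (IV):
  [0→0.25]: (48.15+45.48)/2 × 0.25 = 11.70375
  [0.25→2.25]: (45.48+28.83)/2 × 2 = 74.31
  [2.25→2.75]: (28.83+25.72)/2 × 0.5 = 13.6375
  [2.75→3]: (25.72+24.30)/2 × 0.25 = 6.2525
  [3→6]: (24.30+12.26)/2 × 3 = 54.84
  Sum = 160.74375 mcg/mL·h
IV tail: 12.26/0.228 = 53.772; AUC_iv,0→∞ = 160.74375 + 53.772 = 214.51575 mcg/mL·h
Trapezoidal AUC_0→7.5 (sublingual tablet):
  [0→2]: (0.00+36.00)/2 × 2 = 36.0
  [2→3.5]: (36.00+26.75)/2 × 1.5 = 47.0625
  [3.5→5.5]: (26.75+17.04)/2 × 2 = 43.79
  [5.5→7.5]: (17.04+10.80)/2 × 2 = 27.84
  Sum = 154.6925 mcg/mL·h
sublingual tablet tail: 10.80/0.228 = 47.368; AUC_ev,0→∞ = 154.6925 + 47.368 = 202.0605 mcg/mL·h
F = (AUC_ev/D_ev)/(AUC_iv/D_iv) = (202.0605/125)/(214.51575/50) = 1.616484/4.290315 = 0.3768

F = 0.377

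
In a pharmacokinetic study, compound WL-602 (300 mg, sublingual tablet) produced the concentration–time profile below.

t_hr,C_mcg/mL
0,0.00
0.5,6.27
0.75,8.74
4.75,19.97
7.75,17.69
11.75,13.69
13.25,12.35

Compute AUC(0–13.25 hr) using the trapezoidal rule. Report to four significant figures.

AUC = 199.6 mcg/mL·hr

Trapezoidal AUC_0→13.25:
  [0→0.5]: (0.00+6.27)/2 × 0.5 = 1.5675
  [0.5→0.75]: (6.27+8.74)/2 × 0.25 = 1.87625
  [0.75→4.75]: (8.74+19.97)/2 × 4 = 57.42
  [4.75→7.75]: (19.97+17.69)/2 × 3 = 56.49
  [7.75→11.75]: (17.69+13.69)/2 × 4 = 62.76
  [11.75→13.25]: (13.69+12.35)/2 × 1.5 = 19.53
  Sum = 199.64375 mcg/mL·hr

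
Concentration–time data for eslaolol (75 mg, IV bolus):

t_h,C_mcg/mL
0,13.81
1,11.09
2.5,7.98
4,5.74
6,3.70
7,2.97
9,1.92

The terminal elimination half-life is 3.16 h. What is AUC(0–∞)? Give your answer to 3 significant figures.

Trapezoidal AUC_0→9:
  [0→1]: (13.81+11.09)/2 × 1 = 12.45
  [1→2.5]: (11.09+7.98)/2 × 1.5 = 14.3025
  [2.5→4]: (7.98+5.74)/2 × 1.5 = 10.29
  [4→6]: (5.74+3.70)/2 × 2 = 9.44
  [6→7]: (3.70+2.97)/2 × 1 = 3.335
  [7→9]: (2.97+1.92)/2 × 2 = 4.89
  Sum = 54.7075 mcg/mL·h
k_e = ln2 / t½ = 0.693147 / 3.16 = 0.2194 h^-1
Extrapolated tail: C_last / k_e = 1.92 / 0.2194 = 8.751
AUC_0→∞ = 54.7075 + 8.751 = 63.4585 mcg/mL·h

AUC = 63.5 mcg/mL·h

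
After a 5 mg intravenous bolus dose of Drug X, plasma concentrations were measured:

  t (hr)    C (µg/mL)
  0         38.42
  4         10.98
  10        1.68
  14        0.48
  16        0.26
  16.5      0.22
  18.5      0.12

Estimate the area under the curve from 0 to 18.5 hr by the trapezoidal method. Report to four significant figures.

Trapezoidal AUC_0→18.5:
  [0→4]: (38.42+10.98)/2 × 4 = 98.8
  [4→10]: (10.98+1.68)/2 × 6 = 37.98
  [10→14]: (1.68+0.48)/2 × 4 = 4.32
  [14→16]: (0.48+0.26)/2 × 2 = 0.74
  [16→16.5]: (0.26+0.22)/2 × 0.5 = 0.12
  [16.5→18.5]: (0.22+0.12)/2 × 2 = 0.34
  Sum = 142.3 µg/mL·hr

AUC = 142.3 µg/mL·hr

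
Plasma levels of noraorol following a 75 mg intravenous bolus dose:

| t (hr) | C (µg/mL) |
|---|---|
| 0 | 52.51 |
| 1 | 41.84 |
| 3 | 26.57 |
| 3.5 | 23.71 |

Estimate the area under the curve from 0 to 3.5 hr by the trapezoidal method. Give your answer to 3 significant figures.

AUC = 128 µg/mL·hr

Trapezoidal AUC_0→3.5:
  [0→1]: (52.51+41.84)/2 × 1 = 47.175
  [1→3]: (41.84+26.57)/2 × 2 = 68.41
  [3→3.5]: (26.57+23.71)/2 × 0.5 = 12.57
  Sum = 128.155 µg/mL·hr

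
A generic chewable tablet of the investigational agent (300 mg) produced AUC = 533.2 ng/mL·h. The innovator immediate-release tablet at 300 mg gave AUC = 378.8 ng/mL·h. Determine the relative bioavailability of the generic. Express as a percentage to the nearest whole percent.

F_rel = (AUC_test/D_test) / (AUC_ref/D_ref)
      = (533.2/300) / (378.8/300)
      = 1.77733 / 1.26267 = 1.4076 = 140.76%

F_rel = 141%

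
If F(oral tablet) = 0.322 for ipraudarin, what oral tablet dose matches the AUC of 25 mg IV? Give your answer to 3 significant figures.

D_oral = 77.6 mg

For equal systemic exposure: F × D_ev = D_iv
D_ev = D_iv / F = 25 / 0.322 = 77.6398 mg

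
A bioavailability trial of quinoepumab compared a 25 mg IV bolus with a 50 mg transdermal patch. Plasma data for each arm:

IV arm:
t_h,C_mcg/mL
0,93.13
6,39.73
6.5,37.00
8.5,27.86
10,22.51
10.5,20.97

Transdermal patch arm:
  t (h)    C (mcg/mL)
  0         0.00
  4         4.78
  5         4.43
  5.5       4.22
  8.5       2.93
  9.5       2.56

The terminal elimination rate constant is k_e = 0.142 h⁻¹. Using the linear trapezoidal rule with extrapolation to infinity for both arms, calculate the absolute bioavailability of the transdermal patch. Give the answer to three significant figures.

F = 0.0352

Trapezoidal AUC_0→10.5 (IV):
  [0→6]: (93.13+39.73)/2 × 6 = 398.58
  [6→6.5]: (39.73+37.00)/2 × 0.5 = 19.1825
  [6.5→8.5]: (37.00+27.86)/2 × 2 = 64.86
  [8.5→10]: (27.86+22.51)/2 × 1.5 = 37.7775
  [10→10.5]: (22.51+20.97)/2 × 0.5 = 10.87
  Sum = 531.27 mcg/mL·h
IV tail: 20.97/0.142 = 147.676; AUC_iv,0→∞ = 531.27 + 147.676 = 678.946 mcg/mL·h
Trapezoidal AUC_0→9.5 (transdermal patch):
  [0→4]: (0.00+4.78)/2 × 4 = 9.56
  [4→5]: (4.78+4.43)/2 × 1 = 4.605
  [5→5.5]: (4.43+4.22)/2 × 0.5 = 2.1625
  [5.5→8.5]: (4.22+2.93)/2 × 3 = 10.725
  [8.5→9.5]: (2.93+2.56)/2 × 1 = 2.745
  Sum = 29.7975 mcg/mL·h
transdermal patch tail: 2.56/0.142 = 18.028; AUC_ev,0→∞ = 29.7975 + 18.028 = 47.8255 mcg/mL·h
F = (AUC_ev/D_ev)/(AUC_iv/D_iv) = (47.8255/50)/(678.946/25) = 0.95651/27.15784 = 0.0352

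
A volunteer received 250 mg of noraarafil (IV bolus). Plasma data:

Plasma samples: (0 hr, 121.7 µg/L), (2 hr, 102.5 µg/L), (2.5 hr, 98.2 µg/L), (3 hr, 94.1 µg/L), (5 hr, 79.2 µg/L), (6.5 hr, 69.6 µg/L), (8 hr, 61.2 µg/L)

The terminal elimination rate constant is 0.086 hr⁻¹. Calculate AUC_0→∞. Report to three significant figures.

Trapezoidal AUC_0→8:
  [0→2]: (121.7+102.5)/2 × 2 = 224.2
  [2→2.5]: (102.5+98.2)/2 × 0.5 = 50.175
  [2.5→3]: (98.2+94.1)/2 × 0.5 = 48.075
  [3→5]: (94.1+79.2)/2 × 2 = 173.3
  [5→6.5]: (79.2+69.6)/2 × 1.5 = 111.6
  [6.5→8]: (69.6+61.2)/2 × 1.5 = 98.1
  Sum = 705.45 µg/L·hr
Extrapolated tail: C_last / k_e = 61.2 / 0.086 = 711.628
AUC_0→∞ = 705.45 + 711.628 = 1417.078 µg/L·hr

AUC = 1420 µg/L·hr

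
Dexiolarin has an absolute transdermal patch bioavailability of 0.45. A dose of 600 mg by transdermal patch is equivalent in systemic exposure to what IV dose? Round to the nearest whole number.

D_iv = 270 mg

Systemic exposure from an extravascular dose = F × D_ev, so the equivalent IV dose is F × D_ev.
D_iv = F × D_ev = 0.45 × 600 = 270 mg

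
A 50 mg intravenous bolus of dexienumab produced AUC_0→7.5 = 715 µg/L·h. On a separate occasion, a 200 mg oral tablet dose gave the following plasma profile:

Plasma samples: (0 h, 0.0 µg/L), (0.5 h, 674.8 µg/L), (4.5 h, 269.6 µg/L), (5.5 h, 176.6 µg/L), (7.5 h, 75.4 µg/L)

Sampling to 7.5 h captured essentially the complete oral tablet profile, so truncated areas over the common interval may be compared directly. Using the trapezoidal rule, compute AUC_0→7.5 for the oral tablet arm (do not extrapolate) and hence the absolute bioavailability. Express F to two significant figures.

Trapezoidal AUC_0→7.5 (oral tablet):
  [0→0.5]: (0.0+674.8)/2 × 0.5 = 168.7
  [0.5→4.5]: (674.8+269.6)/2 × 4 = 1888.8
  [4.5→5.5]: (269.6+176.6)/2 × 1 = 223.1
  [5.5→7.5]: (176.6+75.4)/2 × 2 = 252.0
  Sum = 2532.6 µg/L·h
F = (AUC_ev/D_ev)/(AUC_iv/D_iv) = (2532.6/200)/(715/50) = 12.663/14.3 = 0.8855

F = 0.89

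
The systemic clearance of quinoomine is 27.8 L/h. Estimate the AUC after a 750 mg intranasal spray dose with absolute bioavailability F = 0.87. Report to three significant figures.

AUC_0→∞ = F × Dose / CL
        = 0.87 × 750 / 27.8 = 23.4712 mg/L·h

AUC = 23.5 mg/L·h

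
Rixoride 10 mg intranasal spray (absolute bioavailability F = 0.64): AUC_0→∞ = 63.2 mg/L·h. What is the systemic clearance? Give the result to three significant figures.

CL = 0.101 L/h

CL = F × Dose / AUC_0→∞
   = 0.64 × 10 / 63.2 = 0.101266 L/h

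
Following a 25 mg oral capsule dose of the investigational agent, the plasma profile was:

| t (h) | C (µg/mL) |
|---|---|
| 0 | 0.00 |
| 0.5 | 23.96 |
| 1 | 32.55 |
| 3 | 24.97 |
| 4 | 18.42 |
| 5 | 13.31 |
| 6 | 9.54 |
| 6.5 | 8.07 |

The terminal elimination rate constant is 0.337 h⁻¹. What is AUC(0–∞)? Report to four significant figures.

AUC = 155.0 µg/mL·h

Trapezoidal AUC_0→6.5:
  [0→0.5]: (0.00+23.96)/2 × 0.5 = 5.99
  [0.5→1]: (23.96+32.55)/2 × 0.5 = 14.1275
  [1→3]: (32.55+24.97)/2 × 2 = 57.52
  [3→4]: (24.97+18.42)/2 × 1 = 21.695
  [4→5]: (18.42+13.31)/2 × 1 = 15.865
  [5→6]: (13.31+9.54)/2 × 1 = 11.425
  [6→6.5]: (9.54+8.07)/2 × 0.5 = 4.4025
  Sum = 131.025 µg/mL·h
Extrapolated tail: C_last / k_e = 8.07 / 0.337 = 23.947
AUC_0→∞ = 131.025 + 23.947 = 154.972 µg/mL·h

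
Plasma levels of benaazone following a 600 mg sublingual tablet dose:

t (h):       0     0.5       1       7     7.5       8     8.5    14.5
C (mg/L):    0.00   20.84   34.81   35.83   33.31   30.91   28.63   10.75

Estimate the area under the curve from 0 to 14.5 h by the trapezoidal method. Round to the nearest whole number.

Trapezoidal AUC_0→14.5:
  [0→0.5]: (0.00+20.84)/2 × 0.5 = 5.21
  [0.5→1]: (20.84+34.81)/2 × 0.5 = 13.9125
  [1→7]: (34.81+35.83)/2 × 6 = 211.92
  [7→7.5]: (35.83+33.31)/2 × 0.5 = 17.285
  [7.5→8]: (33.31+30.91)/2 × 0.5 = 16.055
  [8→8.5]: (30.91+28.63)/2 × 0.5 = 14.885
  [8.5→14.5]: (28.63+10.75)/2 × 6 = 118.14
  Sum = 397.4075 mg/L·h

AUC = 397 mg/L·h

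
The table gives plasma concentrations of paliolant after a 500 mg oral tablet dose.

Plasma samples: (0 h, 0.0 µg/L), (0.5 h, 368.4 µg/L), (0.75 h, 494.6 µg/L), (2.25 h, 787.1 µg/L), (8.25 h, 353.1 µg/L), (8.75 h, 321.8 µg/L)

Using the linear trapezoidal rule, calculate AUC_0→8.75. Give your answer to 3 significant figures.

AUC = 4750 µg/L·h

Trapezoidal AUC_0→8.75:
  [0→0.5]: (0.0+368.4)/2 × 0.5 = 92.1
  [0.5→0.75]: (368.4+494.6)/2 × 0.25 = 107.875
  [0.75→2.25]: (494.6+787.1)/2 × 1.5 = 961.275
  [2.25→8.25]: (787.1+353.1)/2 × 6 = 3420.6
  [8.25→8.75]: (353.1+321.8)/2 × 0.5 = 168.725
  Sum = 4750.575 µg/L·h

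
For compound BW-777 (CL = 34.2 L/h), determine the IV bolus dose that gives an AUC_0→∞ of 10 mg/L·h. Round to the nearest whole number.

Dose = 342 mg

Dose_iv = CL × AUC_0→∞
     = 34.2 × 10 = 342 mg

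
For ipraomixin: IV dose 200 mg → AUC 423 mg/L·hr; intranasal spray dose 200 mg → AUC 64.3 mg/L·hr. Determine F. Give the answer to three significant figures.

F = 0.152

F = (AUC_ev / D_ev) / (AUC_iv / D_iv)
  = (64.3/200) / (423/200)
  = 0.3215 / 2.115 = 0.1520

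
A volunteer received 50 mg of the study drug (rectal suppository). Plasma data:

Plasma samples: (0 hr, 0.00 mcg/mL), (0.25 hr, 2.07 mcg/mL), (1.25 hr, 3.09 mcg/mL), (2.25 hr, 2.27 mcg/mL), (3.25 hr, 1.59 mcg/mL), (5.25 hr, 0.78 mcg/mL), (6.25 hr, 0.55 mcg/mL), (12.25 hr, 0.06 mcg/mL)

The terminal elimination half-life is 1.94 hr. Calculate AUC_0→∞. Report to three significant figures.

AUC = 12.5 mcg/mL·hr

Trapezoidal AUC_0→12.25:
  [0→0.25]: (0.00+2.07)/2 × 0.25 = 0.25875
  [0.25→1.25]: (2.07+3.09)/2 × 1 = 2.58
  [1.25→2.25]: (3.09+2.27)/2 × 1 = 2.68
  [2.25→3.25]: (2.27+1.59)/2 × 1 = 1.93
  [3.25→5.25]: (1.59+0.78)/2 × 2 = 2.37
  [5.25→6.25]: (0.78+0.55)/2 × 1 = 0.665
  [6.25→12.25]: (0.55+0.06)/2 × 6 = 1.83
  Sum = 12.31375 mcg/mL·hr
k_e = ln2 / t½ = 0.693147 / 1.94 = 0.3573 hr^-1
Extrapolated tail: C_last / k_e = 0.06 / 0.3573 = 0.168
AUC_0→∞ = 12.31375 + 0.168 = 12.48175 mcg/mL·hr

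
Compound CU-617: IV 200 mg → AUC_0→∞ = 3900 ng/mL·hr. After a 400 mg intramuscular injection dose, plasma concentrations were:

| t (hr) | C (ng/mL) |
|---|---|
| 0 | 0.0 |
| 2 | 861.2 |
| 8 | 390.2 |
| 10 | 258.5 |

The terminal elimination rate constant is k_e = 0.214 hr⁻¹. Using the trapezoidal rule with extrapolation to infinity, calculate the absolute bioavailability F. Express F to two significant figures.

F = 0.83

Trapezoidal AUC_0→10 (intramuscular injection):
  [0→2]: (0.0+861.2)/2 × 2 = 861.2
  [2→8]: (861.2+390.2)/2 × 6 = 3754.2
  [8→10]: (390.2+258.5)/2 × 2 = 648.7
  Sum = 5264.1 ng/mL·hr
Tail: C_last/k_e = 258.5/0.214 = 1207.944
AUC_0→∞ (intramuscular injection) = 5264.1 + 1207.944 = 6472.044 ng/mL·hr
F = (AUC_ev/D_ev)/(AUC_iv/D_iv) = (6472.044/400)/(3900/200) = 16.18011/19.5 = 0.8297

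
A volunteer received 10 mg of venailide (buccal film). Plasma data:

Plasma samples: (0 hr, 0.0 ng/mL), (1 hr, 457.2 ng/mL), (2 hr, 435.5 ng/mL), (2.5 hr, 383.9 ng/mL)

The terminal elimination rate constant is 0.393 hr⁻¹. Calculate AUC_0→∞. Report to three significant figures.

Trapezoidal AUC_0→2.5:
  [0→1]: (0.0+457.2)/2 × 1 = 228.6
  [1→2]: (457.2+435.5)/2 × 1 = 446.35
  [2→2.5]: (435.5+383.9)/2 × 0.5 = 204.85
  Sum = 879.8 ng/mL·hr
Extrapolated tail: C_last / k_e = 383.9 / 0.393 = 976.845
AUC_0→∞ = 879.8 + 976.845 = 1856.645 ng/mL·hr

AUC = 1860 ng/mL·hr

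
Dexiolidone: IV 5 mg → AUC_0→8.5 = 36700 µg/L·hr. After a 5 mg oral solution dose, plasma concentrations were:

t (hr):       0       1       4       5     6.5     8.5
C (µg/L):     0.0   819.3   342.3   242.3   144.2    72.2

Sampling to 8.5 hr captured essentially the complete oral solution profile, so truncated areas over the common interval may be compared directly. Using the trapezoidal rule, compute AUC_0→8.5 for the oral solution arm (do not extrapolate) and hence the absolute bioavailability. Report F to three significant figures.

Trapezoidal AUC_0→8.5 (oral solution):
  [0→1]: (0.0+819.3)/2 × 1 = 409.65
  [1→4]: (819.3+342.3)/2 × 3 = 1742.4
  [4→5]: (342.3+242.3)/2 × 1 = 292.3
  [5→6.5]: (242.3+144.2)/2 × 1.5 = 289.875
  [6.5→8.5]: (144.2+72.2)/2 × 2 = 216.4
  Sum = 2950.625 µg/L·hr
F = (AUC_ev/D_ev)/(AUC_iv/D_iv) = (2950.625/5)/(36700/5) = 590.125/7340 = 0.0804

F = 0.0804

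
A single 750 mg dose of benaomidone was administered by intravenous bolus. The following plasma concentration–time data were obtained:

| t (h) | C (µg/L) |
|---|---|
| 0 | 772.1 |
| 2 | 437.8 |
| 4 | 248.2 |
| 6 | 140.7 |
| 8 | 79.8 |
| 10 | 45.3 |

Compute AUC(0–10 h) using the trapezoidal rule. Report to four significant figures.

Trapezoidal AUC_0→10:
  [0→2]: (772.1+437.8)/2 × 2 = 1209.9
  [2→4]: (437.8+248.2)/2 × 2 = 686.0
  [4→6]: (248.2+140.7)/2 × 2 = 388.9
  [6→8]: (140.7+79.8)/2 × 2 = 220.5
  [8→10]: (79.8+45.3)/2 × 2 = 125.1
  Sum = 2630.4 µg/L·h

AUC = 2630 µg/L·h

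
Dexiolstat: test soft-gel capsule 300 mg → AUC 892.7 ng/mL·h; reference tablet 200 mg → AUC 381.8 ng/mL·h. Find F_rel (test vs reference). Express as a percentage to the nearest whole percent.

F_rel = 156%

F_rel = (AUC_test/D_test) / (AUC_ref/D_ref)
      = (892.7/300) / (381.8/200)
      = 2.97567 / 1.909 = 1.5588 = 155.88%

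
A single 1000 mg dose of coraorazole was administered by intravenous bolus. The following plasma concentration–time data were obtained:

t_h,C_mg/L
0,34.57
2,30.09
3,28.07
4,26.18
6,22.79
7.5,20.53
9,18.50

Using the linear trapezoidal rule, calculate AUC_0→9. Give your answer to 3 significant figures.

AUC = 232 mg/L·h

Trapezoidal AUC_0→9:
  [0→2]: (34.57+30.09)/2 × 2 = 64.66
  [2→3]: (30.09+28.07)/2 × 1 = 29.08
  [3→4]: (28.07+26.18)/2 × 1 = 27.125
  [4→6]: (26.18+22.79)/2 × 2 = 48.97
  [6→7.5]: (22.79+20.53)/2 × 1.5 = 32.49
  [7.5→9]: (20.53+18.50)/2 × 1.5 = 29.2725
  Sum = 231.5975 mg/L·h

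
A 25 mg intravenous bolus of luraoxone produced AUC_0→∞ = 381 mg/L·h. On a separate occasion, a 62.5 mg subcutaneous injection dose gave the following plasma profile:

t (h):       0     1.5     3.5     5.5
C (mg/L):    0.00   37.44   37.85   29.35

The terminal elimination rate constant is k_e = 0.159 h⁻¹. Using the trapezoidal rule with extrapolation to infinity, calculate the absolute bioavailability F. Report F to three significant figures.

F = 0.373

Trapezoidal AUC_0→5.5 (subcutaneous injection):
  [0→1.5]: (0.00+37.44)/2 × 1.5 = 28.08
  [1.5→3.5]: (37.44+37.85)/2 × 2 = 75.29
  [3.5→5.5]: (37.85+29.35)/2 × 2 = 67.2
  Sum = 170.57 mg/L·h
Tail: C_last/k_e = 29.35/0.159 = 184.591
AUC_0→∞ (subcutaneous injection) = 170.57 + 184.591 = 355.161 mg/L·h
F = (AUC_ev/D_ev)/(AUC_iv/D_iv) = (355.161/62.5)/(381/25) = 5.682576/15.24 = 0.3729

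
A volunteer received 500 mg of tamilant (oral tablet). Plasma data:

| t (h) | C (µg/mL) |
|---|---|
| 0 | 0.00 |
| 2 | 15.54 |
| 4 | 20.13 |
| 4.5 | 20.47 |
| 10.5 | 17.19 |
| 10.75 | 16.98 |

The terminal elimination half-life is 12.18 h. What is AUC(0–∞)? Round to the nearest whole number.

AUC = 477 µg/mL·h

Trapezoidal AUC_0→10.75:
  [0→2]: (0.00+15.54)/2 × 2 = 15.54
  [2→4]: (15.54+20.13)/2 × 2 = 35.67
  [4→4.5]: (20.13+20.47)/2 × 0.5 = 10.15
  [4.5→10.5]: (20.47+17.19)/2 × 6 = 112.98
  [10.5→10.75]: (17.19+16.98)/2 × 0.25 = 4.27125
  Sum = 178.61125 µg/mL·h
k_e = ln2 / t½ = 0.693147 / 12.18 = 0.0569 h^-1
Extrapolated tail: C_last / k_e = 16.98 / 0.0569 = 298.418
AUC_0→∞ = 178.61125 + 298.418 = 477.02925 µg/mL·h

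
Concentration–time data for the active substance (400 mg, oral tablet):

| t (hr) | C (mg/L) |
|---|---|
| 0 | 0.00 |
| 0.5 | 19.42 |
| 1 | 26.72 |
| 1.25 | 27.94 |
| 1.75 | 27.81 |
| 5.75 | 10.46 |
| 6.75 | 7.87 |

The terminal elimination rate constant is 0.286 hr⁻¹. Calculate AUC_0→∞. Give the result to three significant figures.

Trapezoidal AUC_0→6.75:
  [0→0.5]: (0.00+19.42)/2 × 0.5 = 4.855
  [0.5→1]: (19.42+26.72)/2 × 0.5 = 11.535
  [1→1.25]: (26.72+27.94)/2 × 0.25 = 6.8325
  [1.25→1.75]: (27.94+27.81)/2 × 0.5 = 13.9375
  [1.75→5.75]: (27.81+10.46)/2 × 4 = 76.54
  [5.75→6.75]: (10.46+7.87)/2 × 1 = 9.165
  Sum = 122.865 mg/L·hr
Extrapolated tail: C_last / k_e = 7.87 / 0.286 = 27.517
AUC_0→∞ = 122.865 + 27.517 = 150.382 mg/L·hr

AUC = 150 mg/L·hr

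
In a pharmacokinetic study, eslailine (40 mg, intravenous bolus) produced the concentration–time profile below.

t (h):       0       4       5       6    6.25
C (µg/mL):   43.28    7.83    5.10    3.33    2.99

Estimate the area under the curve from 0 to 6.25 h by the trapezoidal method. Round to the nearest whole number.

Trapezoidal AUC_0→6.25:
  [0→4]: (43.28+7.83)/2 × 4 = 102.22
  [4→5]: (7.83+5.10)/2 × 1 = 6.465
  [5→6]: (5.10+3.33)/2 × 1 = 4.215
  [6→6.25]: (3.33+2.99)/2 × 0.25 = 0.79
  Sum = 113.69 µg/mL·h

AUC = 114 µg/mL·h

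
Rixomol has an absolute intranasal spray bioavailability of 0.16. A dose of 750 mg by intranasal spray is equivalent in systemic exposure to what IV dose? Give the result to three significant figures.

D_iv = 120 mg

Systemic exposure from an extravascular dose = F × D_ev, so the equivalent IV dose is F × D_ev.
D_iv = F × D_ev = 0.16 × 750 = 120 mg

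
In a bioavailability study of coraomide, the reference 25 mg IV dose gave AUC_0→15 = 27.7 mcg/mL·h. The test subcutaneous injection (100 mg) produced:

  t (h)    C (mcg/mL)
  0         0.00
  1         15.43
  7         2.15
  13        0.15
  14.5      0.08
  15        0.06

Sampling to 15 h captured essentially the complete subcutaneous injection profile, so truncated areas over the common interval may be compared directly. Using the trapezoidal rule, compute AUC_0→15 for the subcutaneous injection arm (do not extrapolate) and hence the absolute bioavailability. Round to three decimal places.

Trapezoidal AUC_0→15 (subcutaneous injection):
  [0→1]: (0.00+15.43)/2 × 1 = 7.715
  [1→7]: (15.43+2.15)/2 × 6 = 52.74
  [7→13]: (2.15+0.15)/2 × 6 = 6.9
  [13→14.5]: (0.15+0.08)/2 × 1.5 = 0.1725
  [14.5→15]: (0.08+0.06)/2 × 0.5 = 0.035
  Sum = 67.5625 mcg/mL·h
F = (AUC_ev/D_ev)/(AUC_iv/D_iv) = (67.5625/100)/(27.7/25) = 0.675625/1.108 = 0.6098

F = 0.610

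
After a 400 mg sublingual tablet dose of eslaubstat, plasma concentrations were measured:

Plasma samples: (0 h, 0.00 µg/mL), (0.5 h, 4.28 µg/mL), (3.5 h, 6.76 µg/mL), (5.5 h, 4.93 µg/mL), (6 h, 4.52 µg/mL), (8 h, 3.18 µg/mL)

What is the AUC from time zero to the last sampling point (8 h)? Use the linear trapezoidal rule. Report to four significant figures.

Trapezoidal AUC_0→8:
  [0→0.5]: (0.00+4.28)/2 × 0.5 = 1.07
  [0.5→3.5]: (4.28+6.76)/2 × 3 = 16.56
  [3.5→5.5]: (6.76+4.93)/2 × 2 = 11.69
  [5.5→6]: (4.93+4.52)/2 × 0.5 = 2.3625
  [6→8]: (4.52+3.18)/2 × 2 = 7.7
  Sum = 39.3825 µg/mL·h

AUC = 39.38 µg/mL·h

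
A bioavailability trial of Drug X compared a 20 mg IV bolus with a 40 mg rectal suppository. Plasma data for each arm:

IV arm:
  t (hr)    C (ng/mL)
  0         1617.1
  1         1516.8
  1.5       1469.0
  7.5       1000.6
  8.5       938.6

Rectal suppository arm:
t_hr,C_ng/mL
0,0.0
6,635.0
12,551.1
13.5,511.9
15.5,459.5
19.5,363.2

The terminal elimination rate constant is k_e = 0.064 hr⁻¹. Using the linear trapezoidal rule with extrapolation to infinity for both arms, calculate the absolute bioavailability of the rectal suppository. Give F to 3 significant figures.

Trapezoidal AUC_0→8.5 (IV):
  [0→1]: (1617.1+1516.8)/2 × 1 = 1566.95
  [1→1.5]: (1516.8+1469.0)/2 × 0.5 = 746.45
  [1.5→7.5]: (1469.0+1000.6)/2 × 6 = 7408.8
  [7.5→8.5]: (1000.6+938.6)/2 × 1 = 969.6
  Sum = 10691.8 ng/mL·hr
IV tail: 938.6/0.064 = 14665.625; AUC_iv,0→∞ = 10691.8 + 14665.625 = 25357.425 ng/mL·hr
Trapezoidal AUC_0→19.5 (rectal suppository):
  [0→6]: (0.0+635.0)/2 × 6 = 1905.0
  [6→12]: (635.0+551.1)/2 × 6 = 3558.3
  [12→13.5]: (551.1+511.9)/2 × 1.5 = 797.25
  [13.5→15.5]: (511.9+459.5)/2 × 2 = 971.4
  [15.5→19.5]: (459.5+363.2)/2 × 4 = 1645.4
  Sum = 8877.35 ng/mL·hr
rectal suppository tail: 363.2/0.064 = 5675.000; AUC_ev,0→∞ = 8877.35 + 5675.000 = 14552.35 ng/mL·hr
F = (AUC_ev/D_ev)/(AUC_iv/D_iv) = (14552.35/40)/(25357.425/20) = 363.80875/1267.87 = 0.2869

F = 0.287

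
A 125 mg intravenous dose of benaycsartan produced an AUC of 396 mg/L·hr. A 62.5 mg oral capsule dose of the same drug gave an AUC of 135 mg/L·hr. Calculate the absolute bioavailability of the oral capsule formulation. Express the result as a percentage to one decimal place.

F = (AUC_ev / D_ev) / (AUC_iv / D_iv)
  = (135/62.5) / (396/125)
  = 2.16 / 3.168 = 0.6818
  = 68.18%

F = 68.2%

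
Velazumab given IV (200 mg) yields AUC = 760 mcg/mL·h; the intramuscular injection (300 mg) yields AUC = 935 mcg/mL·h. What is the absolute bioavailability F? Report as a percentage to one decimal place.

F = 82.0%

F = (AUC_ev / D_ev) / (AUC_iv / D_iv)
  = (935/300) / (760/200)
  = 3.11667 / 3.8 = 0.8202
  = 82.02%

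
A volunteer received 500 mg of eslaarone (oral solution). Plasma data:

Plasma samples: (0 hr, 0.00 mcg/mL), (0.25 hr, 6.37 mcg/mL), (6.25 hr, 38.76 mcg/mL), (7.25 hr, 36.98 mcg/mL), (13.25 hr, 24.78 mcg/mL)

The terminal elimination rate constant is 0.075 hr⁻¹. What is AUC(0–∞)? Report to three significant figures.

AUC = 690 mcg/mL·hr

Trapezoidal AUC_0→13.25:
  [0→0.25]: (0.00+6.37)/2 × 0.25 = 0.79625
  [0.25→6.25]: (6.37+38.76)/2 × 6 = 135.39
  [6.25→7.25]: (38.76+36.98)/2 × 1 = 37.87
  [7.25→13.25]: (36.98+24.78)/2 × 6 = 185.28
  Sum = 359.33625 mcg/mL·hr
Extrapolated tail: C_last / k_e = 24.78 / 0.075 = 330.400
AUC_0→∞ = 359.33625 + 330.400 = 689.73625 mcg/mL·hr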